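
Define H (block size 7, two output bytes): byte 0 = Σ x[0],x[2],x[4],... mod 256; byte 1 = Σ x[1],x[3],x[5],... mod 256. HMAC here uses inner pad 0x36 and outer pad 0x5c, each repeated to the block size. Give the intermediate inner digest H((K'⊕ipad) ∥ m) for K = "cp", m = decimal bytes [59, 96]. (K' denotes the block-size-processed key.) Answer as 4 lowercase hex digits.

Key "cp" = 63 70 is 2 bytes ≤ B = 7; zero-pad to 7 bytes: K' = 63 70 00 00 00 00 00.
K' ⊕ ipad = 55 46 36 36 36 36 36.
Inner input = 55 46 36 36 36 36 36 ∥ 3b 60.
Inner hash: even-index sum = 343 mod 256 = 87; odd-index sum = 237 mod 256 = 237 → 57 ed.

57ed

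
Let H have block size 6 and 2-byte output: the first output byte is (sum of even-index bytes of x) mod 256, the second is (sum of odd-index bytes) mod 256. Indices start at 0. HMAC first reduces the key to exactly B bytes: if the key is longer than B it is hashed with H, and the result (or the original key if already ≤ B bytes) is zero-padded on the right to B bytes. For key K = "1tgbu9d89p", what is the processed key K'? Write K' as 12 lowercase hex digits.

|K| = 10 > B = 6, so first hash the key.
H(K): even-index sum = 426 mod 256 = 170; odd-index sum = 439 mod 256 = 183 → aa b7.
Zero-pad H(K) = aa b7 to 6 bytes: K' = aa b7 00 00 00 00.

aab700000000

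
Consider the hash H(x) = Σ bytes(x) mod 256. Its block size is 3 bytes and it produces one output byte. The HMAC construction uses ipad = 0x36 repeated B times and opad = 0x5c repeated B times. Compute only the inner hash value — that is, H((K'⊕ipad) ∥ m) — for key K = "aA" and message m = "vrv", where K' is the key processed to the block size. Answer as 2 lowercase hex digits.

62

Key "aA" = 61 41 is 2 bytes ≤ B = 3; zero-pad to 3 bytes: K' = 61 41 00.
K' ⊕ ipad = 57 77 36.
Inner input = 57 77 36 ∥ 76 72 76.
Inner hash: sum = 87+119+54+118+114+118 = 610; mod 256 = 98 → 62.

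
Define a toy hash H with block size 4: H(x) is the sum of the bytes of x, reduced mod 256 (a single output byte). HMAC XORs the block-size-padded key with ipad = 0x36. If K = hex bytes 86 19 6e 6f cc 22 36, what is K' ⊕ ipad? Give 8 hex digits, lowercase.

Key hex bytes 86 19 6e 6f cc 22 36 is 7 bytes > B = 4, so hash it first: H(key) = a0, then zero-pad to 4 bytes: K' = a0 00 00 00.
XOR each byte with 0x36: a0⊕36=96, 00⊕36=36, 00⊕36=36, 00⊕36=36.

96363636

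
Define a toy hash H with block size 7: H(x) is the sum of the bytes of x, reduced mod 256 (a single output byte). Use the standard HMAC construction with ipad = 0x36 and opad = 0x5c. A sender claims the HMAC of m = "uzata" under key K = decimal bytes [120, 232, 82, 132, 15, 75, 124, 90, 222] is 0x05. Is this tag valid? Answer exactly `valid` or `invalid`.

Key decimal bytes [120, 232, 82, 132, 15, 75, 124, 90, 222] = 78 e8 52 84 0f 4b 7c 5a de is 9 bytes > B = 7, so hash it first: H(key) = 44, then zero-pad to 7 bytes: K' = 44 00 00 00 00 00 00.
K' ⊕ ipad = 72 36 36 36 36 36 36; K' ⊕ opad = 18 5c 5c 5c 5c 5c 5c.
Inner hash: sum = 114+54+54+54+54+54+54+117+122+97+116+97 = 987; mod 256 = 219 → db.
Outer hash (recomputed tag): sum = 24+92+92+92+92+92+92+219 = 795; mod 256 = 27 → 1b.
Recomputed tag = 1b; claimed = 05 → mismatch.

invalid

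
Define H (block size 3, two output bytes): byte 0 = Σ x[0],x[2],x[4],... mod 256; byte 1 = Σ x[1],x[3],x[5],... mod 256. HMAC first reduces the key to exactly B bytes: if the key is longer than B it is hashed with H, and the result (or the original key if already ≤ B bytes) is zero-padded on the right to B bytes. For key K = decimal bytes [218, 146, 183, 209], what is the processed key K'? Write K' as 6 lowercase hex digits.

|K| = 4 > B = 3, so first hash the key.
H(K): even-index sum = 401 mod 256 = 145; odd-index sum = 355 mod 256 = 99 → 91 63.
Zero-pad H(K) = 91 63 to 3 bytes: K' = 91 63 00.

916300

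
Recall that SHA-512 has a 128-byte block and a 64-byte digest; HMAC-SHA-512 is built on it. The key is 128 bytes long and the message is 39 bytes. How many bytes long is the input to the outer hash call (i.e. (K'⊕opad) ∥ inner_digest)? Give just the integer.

192

Key is 128 ≤ 128 bytes, zero-padded: |K'| = 128.
Outer input = (K'⊕opad) ∥ H(inner) → 128 + 64 = 192 bytes.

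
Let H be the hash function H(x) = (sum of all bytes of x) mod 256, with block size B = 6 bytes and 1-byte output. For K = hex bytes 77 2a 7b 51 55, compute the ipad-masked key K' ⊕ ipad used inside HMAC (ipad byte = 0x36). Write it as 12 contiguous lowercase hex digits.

411c4d676336

Key hex bytes 77 2a 7b 51 55 is 5 bytes ≤ B = 6; zero-pad to 6 bytes: K' = 77 2a 7b 51 55 00.
XOR each byte with 0x36: 77⊕36=41, 2a⊕36=1c, 7b⊕36=4d, 51⊕36=67, 55⊕36=63, 00⊕36=36.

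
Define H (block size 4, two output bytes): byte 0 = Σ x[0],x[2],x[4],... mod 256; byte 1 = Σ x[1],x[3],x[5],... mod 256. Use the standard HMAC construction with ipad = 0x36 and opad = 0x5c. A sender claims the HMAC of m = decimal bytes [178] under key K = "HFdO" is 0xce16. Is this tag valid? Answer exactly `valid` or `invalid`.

Key "HFdO" = 48 46 64 4f is exactly B = 4 bytes: K' = 48 46 64 4f.
K' ⊕ ipad = 7e 70 52 79; K' ⊕ opad = 14 1a 38 13.
Inner hash: even-index sum = 386 mod 256 = 130; odd-index sum = 233 mod 256 = 233 → 82 e9.
Outer hash (recomputed tag): even-index sum = 206 mod 256 = 206; odd-index sum = 278 mod 256 = 22 → ce 16.
Recomputed tag = ce16; claimed = ce16 → match.

valid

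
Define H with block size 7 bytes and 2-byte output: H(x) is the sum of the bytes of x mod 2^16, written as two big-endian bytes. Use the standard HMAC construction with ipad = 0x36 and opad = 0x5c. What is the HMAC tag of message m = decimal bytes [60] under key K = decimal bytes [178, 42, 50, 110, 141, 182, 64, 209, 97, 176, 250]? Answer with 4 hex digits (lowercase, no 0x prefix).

0318

Key decimal bytes [178, 42, 50, 110, 141, 182, 64, 209, 97, 176, 250] = b2 2a 32 6e 8d b6 40 d1 61 b0 fa is 11 bytes > B = 7, so hash it first: H(key) = 05 db, then zero-pad to 7 bytes: K' = 05 db 00 00 00 00 00.
K' ⊕ ipad = 33 ed 36 36 36 36 36.  K' ⊕ opad = 59 87 5c 5c 5c 5c 5c.
Inner input = (K'⊕ipad) ∥ m = 33 ed 36 36 36 36 36 ∥ 3c.
Inner hash: sum = 51+237+54+54+54+54+54+60 = 618 → 02 6a.
Outer input = (K'⊕opad) ∥ inner = 59 87 5c 5c 5c 5c 5c ∥ 02 6a.
Outer hash (tag): sum = 89+135+92+92+92+92+92+2+106 = 792 → 03 18.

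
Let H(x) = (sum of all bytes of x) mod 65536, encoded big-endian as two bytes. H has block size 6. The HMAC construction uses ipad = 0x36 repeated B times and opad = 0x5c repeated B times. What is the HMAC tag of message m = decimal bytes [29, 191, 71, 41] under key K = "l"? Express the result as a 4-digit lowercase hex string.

Key "l" = 6c is 1 byte ≤ B = 6; zero-pad to 6 bytes: K' = 6c 00 00 00 00 00.
K' ⊕ ipad = 5a 36 36 36 36 36.  K' ⊕ opad = 30 5c 5c 5c 5c 5c.
Inner input = (K'⊕ipad) ∥ m = 5a 36 36 36 36 36 ∥ 1d bf 47 29.
Inner hash: sum = 90+54+54+54+54+54+29+191+71+41 = 692 → 02 b4.
Outer input = (K'⊕opad) ∥ inner = 30 5c 5c 5c 5c 5c ∥ 02 b4.
Outer hash (tag): sum = 48+92+92+92+92+92+2+180 = 690 → 02 b2.

02b2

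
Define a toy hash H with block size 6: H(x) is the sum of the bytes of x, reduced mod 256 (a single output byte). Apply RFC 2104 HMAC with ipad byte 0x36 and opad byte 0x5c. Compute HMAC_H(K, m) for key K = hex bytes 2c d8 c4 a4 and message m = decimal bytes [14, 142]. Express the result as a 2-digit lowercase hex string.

d0

Key hex bytes 2c d8 c4 a4 is 4 bytes ≤ B = 6; zero-pad to 6 bytes: K' = 2c d8 c4 a4 00 00.
K' ⊕ ipad = 1a ee f2 92 36 36.  K' ⊕ opad = 70 84 98 f8 5c 5c.
Inner input = (K'⊕ipad) ∥ m = 1a ee f2 92 36 36 ∥ 0e 8e.
Inner hash: sum = 26+238+242+146+54+54+14+142 = 916; mod 256 = 148 → 94.
Outer input = (K'⊕opad) ∥ inner = 70 84 98 f8 5c 5c ∥ 94.
Outer hash (tag): sum = 112+132+152+248+92+92+148 = 976; mod 256 = 208 → d0.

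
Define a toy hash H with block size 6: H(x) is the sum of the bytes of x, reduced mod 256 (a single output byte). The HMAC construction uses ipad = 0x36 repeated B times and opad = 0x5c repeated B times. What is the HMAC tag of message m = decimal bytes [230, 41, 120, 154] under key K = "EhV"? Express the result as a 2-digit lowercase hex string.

Key "EhV" = 45 68 56 is 3 bytes ≤ B = 6; zero-pad to 6 bytes: K' = 45 68 56 00 00 00.
K' ⊕ ipad = 73 5e 60 36 36 36.  K' ⊕ opad = 19 34 0a 5c 5c 5c.
Inner input = (K'⊕ipad) ∥ m = 73 5e 60 36 36 36 ∥ e6 29 78 9a.
Inner hash: sum = 115+94+96+54+54+54+230+41+120+154 = 1012; mod 256 = 244 → f4.
Outer input = (K'⊕opad) ∥ inner = 19 34 0a 5c 5c 5c ∥ f4.
Outer hash (tag): sum = 25+52+10+92+92+92+244 = 607; mod 256 = 95 → 5f.

5f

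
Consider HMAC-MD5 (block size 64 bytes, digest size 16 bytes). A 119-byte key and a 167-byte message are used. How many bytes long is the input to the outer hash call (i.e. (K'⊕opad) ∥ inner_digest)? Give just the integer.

80

Key is 119 > 64 bytes, so it is hashed to 16 bytes then zero-padded to 64: |K'| = 64.
Outer input = (K'⊕opad) ∥ H(inner) → 64 + 16 = 80 bytes.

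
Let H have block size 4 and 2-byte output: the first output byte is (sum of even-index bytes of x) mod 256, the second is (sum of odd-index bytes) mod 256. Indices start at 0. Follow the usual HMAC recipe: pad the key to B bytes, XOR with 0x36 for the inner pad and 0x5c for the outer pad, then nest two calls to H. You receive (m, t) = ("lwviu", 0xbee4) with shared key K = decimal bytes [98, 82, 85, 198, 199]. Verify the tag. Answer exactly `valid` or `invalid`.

Key decimal bytes [98, 82, 85, 198, 199] = 62 52 55 c6 c7 is 5 bytes > B = 4, so hash it first: H(key) = 7e 18, then zero-pad to 4 bytes: K' = 7e 18 00 00.
K' ⊕ ipad = 48 2e 36 36; K' ⊕ opad = 22 44 5c 5c.
Inner hash: even-index sum = 469 mod 256 = 213; odd-index sum = 324 mod 256 = 68 → d5 44.
Outer hash (recomputed tag): even-index sum = 339 mod 256 = 83; odd-index sum = 228 mod 256 = 228 → 53 e4.
Recomputed tag = 53e4; claimed = bee4 → mismatch.

invalid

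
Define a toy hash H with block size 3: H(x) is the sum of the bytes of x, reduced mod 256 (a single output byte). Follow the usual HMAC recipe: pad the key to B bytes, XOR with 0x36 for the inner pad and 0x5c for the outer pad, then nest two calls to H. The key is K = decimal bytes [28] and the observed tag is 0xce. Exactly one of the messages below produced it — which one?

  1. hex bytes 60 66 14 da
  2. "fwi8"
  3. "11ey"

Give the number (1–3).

3

Key decimal bytes [28] = 1c is 1 byte ≤ B = 3; zero-pad to 3 bytes: K' = 1c 00 00.
K' ⊕ ipad = 2a 36 36; K' ⊕ opad = 40 5c 5c.
m1: inner = H(2a 36 36 60 66 14 da) = 4a; tag = H(40 5c 5c 4a) = 42
m2: inner = H(2a 36 36 66 77 69 38) = 14; tag = H(40 5c 5c 14) = 0c
m3: inner = H(2a 36 36 31 31 65 79) = d6; tag = H(40 5c 5c d6) = ce ← matches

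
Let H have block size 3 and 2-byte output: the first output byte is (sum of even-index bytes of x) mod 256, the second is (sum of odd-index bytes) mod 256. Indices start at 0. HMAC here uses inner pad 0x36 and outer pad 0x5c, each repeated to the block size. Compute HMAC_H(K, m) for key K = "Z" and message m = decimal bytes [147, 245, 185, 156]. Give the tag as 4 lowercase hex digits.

Key "Z" = 5a is 1 byte ≤ B = 3; zero-pad to 3 bytes: K' = 5a 00 00.
K' ⊕ ipad = 6c 36 36.  K' ⊕ opad = 06 5c 5c.
Inner input = (K'⊕ipad) ∥ m = 6c 36 36 ∥ 93 f5 b9 9c.
Inner hash: even-index sum = 563 mod 256 = 51; odd-index sum = 386 mod 256 = 130 → 33 82.
Outer input = (K'⊕opad) ∥ inner = 06 5c 5c ∥ 33 82.
Outer hash (tag): even-index sum = 228 mod 256 = 228; odd-index sum = 143 mod 256 = 143 → e4 8f.

e48f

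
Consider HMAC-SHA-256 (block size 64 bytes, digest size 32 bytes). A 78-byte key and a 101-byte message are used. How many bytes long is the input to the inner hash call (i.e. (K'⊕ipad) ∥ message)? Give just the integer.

Key is 78 > 64 bytes, so it is hashed to 32 bytes then zero-padded to 64: |K'| = 64.
Inner input = (K'⊕ipad) ∥ m → 64 + 101 = 165 bytes.

165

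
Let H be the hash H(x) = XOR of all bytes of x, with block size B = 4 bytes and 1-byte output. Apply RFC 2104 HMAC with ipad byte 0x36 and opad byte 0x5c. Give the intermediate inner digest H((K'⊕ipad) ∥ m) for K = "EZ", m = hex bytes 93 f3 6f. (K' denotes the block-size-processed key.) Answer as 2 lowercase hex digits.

Key "EZ" = 45 5a is 2 bytes ≤ B = 4; zero-pad to 4 bytes: K' = 45 5a 00 00.
K' ⊕ ipad = 73 6c 36 36.
Inner input = 73 6c 36 36 ∥ 93 f3 6f.
Inner hash: XOR 73⊕6c⊕36⊕36⊕93⊕f3⊕6f = 10.

10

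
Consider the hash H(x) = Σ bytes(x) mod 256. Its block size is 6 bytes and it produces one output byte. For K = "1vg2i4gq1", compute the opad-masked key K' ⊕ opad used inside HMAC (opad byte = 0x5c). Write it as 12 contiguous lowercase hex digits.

Key "1vg2i4gq1" = 31 76 67 32 69 34 67 71 31 is 9 bytes > B = 6, so hash it first: H(key) = e6, then zero-pad to 6 bytes: K' = e6 00 00 00 00 00.
XOR each byte with 0x5c: e6⊕5c=ba, 00⊕5c=5c, 00⊕5c=5c, 00⊕5c=5c, 00⊕5c=5c, 00⊕5c=5c.

ba5c5c5c5c5c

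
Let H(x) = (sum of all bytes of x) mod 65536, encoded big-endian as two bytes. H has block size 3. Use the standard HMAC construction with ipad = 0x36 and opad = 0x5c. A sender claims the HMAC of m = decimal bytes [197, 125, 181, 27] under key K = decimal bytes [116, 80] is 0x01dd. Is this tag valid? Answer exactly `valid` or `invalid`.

Key decimal bytes [116, 80] = 74 50 is 2 bytes ≤ B = 3; zero-pad to 3 bytes: K' = 74 50 00.
K' ⊕ ipad = 42 66 36; K' ⊕ opad = 28 0c 5c.
Inner hash: sum = 66+102+54+197+125+181+27 = 752 → 02 f0.
Outer hash (recomputed tag): sum = 40+12+92+2+240 = 386 → 01 82.
Recomputed tag = 0182; claimed = 01dd → mismatch.

invalid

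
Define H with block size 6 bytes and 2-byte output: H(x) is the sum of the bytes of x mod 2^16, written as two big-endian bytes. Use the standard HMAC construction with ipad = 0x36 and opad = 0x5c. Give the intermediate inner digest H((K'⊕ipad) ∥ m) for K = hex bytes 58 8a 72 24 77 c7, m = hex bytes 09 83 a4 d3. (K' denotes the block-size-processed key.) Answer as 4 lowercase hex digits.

04b5

Key hex bytes 58 8a 72 24 77 c7 is exactly B = 6 bytes: K' = 58 8a 72 24 77 c7.
K' ⊕ ipad = 6e bc 44 12 41 f1.
Inner input = 6e bc 44 12 41 f1 ∥ 09 83 a4 d3.
Inner hash: sum = 110+188+68+18+65+241+9+131+164+211 = 1205 → 04 b5.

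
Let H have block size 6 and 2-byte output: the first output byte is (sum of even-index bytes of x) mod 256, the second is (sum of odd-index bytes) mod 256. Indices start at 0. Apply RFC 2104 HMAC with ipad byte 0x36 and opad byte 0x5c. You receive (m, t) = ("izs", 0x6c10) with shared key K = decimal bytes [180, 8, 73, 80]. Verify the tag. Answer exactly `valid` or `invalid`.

valid

Key decimal bytes [180, 8, 73, 80] = b4 08 49 50 is 4 bytes ≤ B = 6; zero-pad to 6 bytes: K' = b4 08 49 50 00 00.
K' ⊕ ipad = 82 3e 7f 66 36 36; K' ⊕ opad = e8 54 15 0c 5c 5c.
Inner hash: even-index sum = 531 mod 256 = 19; odd-index sum = 340 mod 256 = 84 → 13 54.
Outer hash (recomputed tag): even-index sum = 364 mod 256 = 108; odd-index sum = 272 mod 256 = 16 → 6c 10.
Recomputed tag = 6c10; claimed = 6c10 → match.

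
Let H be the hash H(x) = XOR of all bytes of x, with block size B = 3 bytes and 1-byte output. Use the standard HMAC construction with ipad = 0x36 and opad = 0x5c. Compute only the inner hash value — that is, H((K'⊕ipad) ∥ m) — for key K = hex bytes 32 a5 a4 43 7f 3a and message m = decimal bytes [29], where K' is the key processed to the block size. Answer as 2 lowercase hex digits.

Key hex bytes 32 a5 a4 43 7f 3a is 6 bytes > B = 3, so hash it first: H(key) = 35, then zero-pad to 3 bytes: K' = 35 00 00.
K' ⊕ ipad = 03 36 36.
Inner input = 03 36 36 ∥ 1d.
Inner hash: XOR 03⊕36⊕36⊕1d = 1e.

1e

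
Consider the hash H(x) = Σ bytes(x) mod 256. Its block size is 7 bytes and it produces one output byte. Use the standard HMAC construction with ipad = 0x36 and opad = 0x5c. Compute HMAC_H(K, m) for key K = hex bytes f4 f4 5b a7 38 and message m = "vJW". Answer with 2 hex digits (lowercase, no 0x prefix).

81

Key hex bytes f4 f4 5b a7 38 is 5 bytes ≤ B = 7; zero-pad to 7 bytes: K' = f4 f4 5b a7 38 00 00.
K' ⊕ ipad = c2 c2 6d 91 0e 36 36.  K' ⊕ opad = a8 a8 07 fb 64 5c 5c.
Inner input = (K'⊕ipad) ∥ m = c2 c2 6d 91 0e 36 36 ∥ 76 4a 57.
Inner hash: sum = 194+194+109+145+14+54+54+118+74+87 = 1043; mod 256 = 19 → 13.
Outer input = (K'⊕opad) ∥ inner = a8 a8 07 fb 64 5c 5c ∥ 13.
Outer hash (tag): sum = 168+168+7+251+100+92+92+19 = 897; mod 256 = 129 → 81.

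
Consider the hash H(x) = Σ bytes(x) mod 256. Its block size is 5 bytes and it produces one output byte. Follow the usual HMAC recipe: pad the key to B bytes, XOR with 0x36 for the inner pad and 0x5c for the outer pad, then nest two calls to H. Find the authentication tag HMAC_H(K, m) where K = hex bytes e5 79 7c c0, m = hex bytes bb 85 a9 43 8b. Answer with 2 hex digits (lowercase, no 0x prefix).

Key hex bytes e5 79 7c c0 is 4 bytes ≤ B = 5; zero-pad to 5 bytes: K' = e5 79 7c c0 00.
K' ⊕ ipad = d3 4f 4a f6 36.  K' ⊕ opad = b9 25 20 9c 5c.
Inner input = (K'⊕ipad) ∥ m = d3 4f 4a f6 36 ∥ bb 85 a9 43 8b.
Inner hash: sum = 211+79+74+246+54+187+133+169+67+139 = 1359; mod 256 = 79 → 4f.
Outer input = (K'⊕opad) ∥ inner = b9 25 20 9c 5c ∥ 4f.
Outer hash (tag): sum = 185+37+32+156+92+79 = 581; mod 256 = 69 → 45.

45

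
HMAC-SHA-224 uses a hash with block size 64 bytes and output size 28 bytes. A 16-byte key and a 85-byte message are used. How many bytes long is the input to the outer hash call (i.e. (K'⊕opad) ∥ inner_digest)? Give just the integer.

92

Key is 16 ≤ 64 bytes, zero-padded: |K'| = 64.
Outer input = (K'⊕opad) ∥ H(inner) → 64 + 28 = 92 bytes.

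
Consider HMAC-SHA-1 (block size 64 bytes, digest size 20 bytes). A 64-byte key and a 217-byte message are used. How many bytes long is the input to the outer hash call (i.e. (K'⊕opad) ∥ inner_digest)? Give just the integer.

Key is 64 ≤ 64 bytes, zero-padded: |K'| = 64.
Outer input = (K'⊕opad) ∥ H(inner) → 64 + 20 = 84 bytes.

84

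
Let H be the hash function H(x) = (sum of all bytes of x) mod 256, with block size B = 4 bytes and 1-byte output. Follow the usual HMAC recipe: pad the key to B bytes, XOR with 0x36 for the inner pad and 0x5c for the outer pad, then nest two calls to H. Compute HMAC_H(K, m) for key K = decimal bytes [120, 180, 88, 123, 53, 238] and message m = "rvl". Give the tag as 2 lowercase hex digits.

9c

Key decimal bytes [120, 180, 88, 123, 53, 238] = 78 b4 58 7b 35 ee is 6 bytes > B = 4, so hash it first: H(key) = 22, then zero-pad to 4 bytes: K' = 22 00 00 00.
K' ⊕ ipad = 14 36 36 36.  K' ⊕ opad = 7e 5c 5c 5c.
Inner input = (K'⊕ipad) ∥ m = 14 36 36 36 ∥ 72 76 6c.
Inner hash: sum = 20+54+54+54+114+118+108 = 522; mod 256 = 10 → 0a.
Outer input = (K'⊕opad) ∥ inner = 7e 5c 5c 5c ∥ 0a.
Outer hash (tag): sum = 126+92+92+92+10 = 412; mod 256 = 156 → 9c.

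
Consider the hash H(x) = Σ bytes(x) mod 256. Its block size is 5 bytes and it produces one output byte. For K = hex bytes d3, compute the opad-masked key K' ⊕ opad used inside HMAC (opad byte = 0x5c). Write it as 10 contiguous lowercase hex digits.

Key hex bytes d3 is 1 byte ≤ B = 5; zero-pad to 5 bytes: K' = d3 00 00 00 00.
XOR each byte with 0x5c: d3⊕5c=8f, 00⊕5c=5c, 00⊕5c=5c, 00⊕5c=5c, 00⊕5c=5c.

8f5c5c5c5c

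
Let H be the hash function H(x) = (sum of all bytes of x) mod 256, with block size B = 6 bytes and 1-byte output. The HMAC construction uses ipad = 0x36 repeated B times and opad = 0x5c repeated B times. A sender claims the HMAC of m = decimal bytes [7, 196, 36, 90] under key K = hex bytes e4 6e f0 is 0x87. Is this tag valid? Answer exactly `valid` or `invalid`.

Key hex bytes e4 6e f0 is 3 bytes ≤ B = 6; zero-pad to 6 bytes: K' = e4 6e f0 00 00 00.
K' ⊕ ipad = d2 58 c6 36 36 36; K' ⊕ opad = b8 32 ac 5c 5c 5c.
Inner hash: sum = 210+88+198+54+54+54+7+196+36+90 = 987; mod 256 = 219 → db.
Outer hash (recomputed tag): sum = 184+50+172+92+92+92+219 = 901; mod 256 = 133 → 85.
Recomputed tag = 85; claimed = 87 → mismatch.

invalid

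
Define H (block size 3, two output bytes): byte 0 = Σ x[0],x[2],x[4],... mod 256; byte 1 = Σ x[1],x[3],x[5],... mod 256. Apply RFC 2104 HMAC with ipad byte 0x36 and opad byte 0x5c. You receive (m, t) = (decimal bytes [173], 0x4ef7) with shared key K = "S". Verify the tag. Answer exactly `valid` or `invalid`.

valid

Key "S" = 53 is 1 byte ≤ B = 3; zero-pad to 3 bytes: K' = 53 00 00.
K' ⊕ ipad = 65 36 36; K' ⊕ opad = 0f 5c 5c.
Inner hash: even-index sum = 155 mod 256 = 155; odd-index sum = 227 mod 256 = 227 → 9b e3.
Outer hash (recomputed tag): even-index sum = 334 mod 256 = 78; odd-index sum = 247 mod 256 = 247 → 4e f7.
Recomputed tag = 4ef7; claimed = 4ef7 → match.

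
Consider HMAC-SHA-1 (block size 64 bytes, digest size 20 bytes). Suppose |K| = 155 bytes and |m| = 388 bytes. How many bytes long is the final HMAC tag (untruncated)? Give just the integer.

20

The tag is one SHA-1 digest: 20 bytes.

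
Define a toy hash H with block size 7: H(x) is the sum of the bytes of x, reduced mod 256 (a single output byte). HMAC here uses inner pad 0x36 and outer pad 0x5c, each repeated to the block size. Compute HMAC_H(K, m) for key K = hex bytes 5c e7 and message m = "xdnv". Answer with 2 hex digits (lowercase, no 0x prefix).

90

Key hex bytes 5c e7 is 2 bytes ≤ B = 7; zero-pad to 7 bytes: K' = 5c e7 00 00 00 00 00.
K' ⊕ ipad = 6a d1 36 36 36 36 36.  K' ⊕ opad = 00 bb 5c 5c 5c 5c 5c.
Inner input = (K'⊕ipad) ∥ m = 6a d1 36 36 36 36 36 ∥ 78 64 6e 76.
Inner hash: sum = 106+209+54+54+54+54+54+120+100+110+118 = 1033; mod 256 = 9 → 09.
Outer input = (K'⊕opad) ∥ inner = 00 bb 5c 5c 5c 5c 5c ∥ 09.
Outer hash (tag): sum = 0+187+92+92+92+92+92+9 = 656; mod 256 = 144 → 90.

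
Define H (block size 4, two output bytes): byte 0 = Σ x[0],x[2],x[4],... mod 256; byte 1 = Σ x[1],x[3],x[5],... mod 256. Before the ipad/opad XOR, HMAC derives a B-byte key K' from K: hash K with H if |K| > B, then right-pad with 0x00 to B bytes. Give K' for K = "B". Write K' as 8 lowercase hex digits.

Key "B" = 42 is 1 byte ≤ B = 4; zero-pad to 4 bytes: K' = 42 00 00 00.

42000000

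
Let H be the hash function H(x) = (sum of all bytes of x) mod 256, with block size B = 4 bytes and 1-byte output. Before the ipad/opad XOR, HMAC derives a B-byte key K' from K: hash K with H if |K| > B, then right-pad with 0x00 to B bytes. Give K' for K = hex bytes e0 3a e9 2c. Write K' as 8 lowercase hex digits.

Key hex bytes e0 3a e9 2c is exactly B = 4 bytes: K' = e0 3a e9 2c.

e03ae92c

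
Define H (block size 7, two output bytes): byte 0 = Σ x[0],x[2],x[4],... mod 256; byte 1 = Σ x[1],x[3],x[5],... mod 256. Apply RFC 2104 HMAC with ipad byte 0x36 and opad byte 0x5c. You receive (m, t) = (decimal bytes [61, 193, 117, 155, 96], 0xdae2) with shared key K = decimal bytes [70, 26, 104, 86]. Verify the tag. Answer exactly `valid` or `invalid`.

invalid

Key decimal bytes [70, 26, 104, 86] = 46 1a 68 56 is 4 bytes ≤ B = 7; zero-pad to 7 bytes: K' = 46 1a 68 56 00 00 00.
K' ⊕ ipad = 70 2c 5e 60 36 36 36; K' ⊕ opad = 1a 46 34 0a 5c 5c 5c.
Inner hash: even-index sum = 662 mod 256 = 150; odd-index sum = 468 mod 256 = 212 → 96 d4.
Outer hash (recomputed tag): even-index sum = 474 mod 256 = 218; odd-index sum = 322 mod 256 = 66 → da 42.
Recomputed tag = da42; claimed = dae2 → mismatch.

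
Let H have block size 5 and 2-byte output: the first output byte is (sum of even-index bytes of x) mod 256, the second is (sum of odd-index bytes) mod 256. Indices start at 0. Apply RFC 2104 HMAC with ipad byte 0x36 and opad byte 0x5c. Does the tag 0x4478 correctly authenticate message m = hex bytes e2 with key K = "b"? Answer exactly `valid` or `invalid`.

valid

Key "b" = 62 is 1 byte ≤ B = 5; zero-pad to 5 bytes: K' = 62 00 00 00 00.
K' ⊕ ipad = 54 36 36 36 36; K' ⊕ opad = 3e 5c 5c 5c 5c.
Inner hash: even-index sum = 192 mod 256 = 192; odd-index sum = 334 mod 256 = 78 → c0 4e.
Outer hash (recomputed tag): even-index sum = 324 mod 256 = 68; odd-index sum = 376 mod 256 = 120 → 44 78.
Recomputed tag = 4478; claimed = 4478 → match.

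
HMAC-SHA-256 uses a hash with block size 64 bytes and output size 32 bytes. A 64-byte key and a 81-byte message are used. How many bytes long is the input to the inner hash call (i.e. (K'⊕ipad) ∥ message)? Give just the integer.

Key is 64 ≤ 64 bytes, zero-padded: |K'| = 64.
Inner input = (K'⊕ipad) ∥ m → 64 + 81 = 145 bytes.

145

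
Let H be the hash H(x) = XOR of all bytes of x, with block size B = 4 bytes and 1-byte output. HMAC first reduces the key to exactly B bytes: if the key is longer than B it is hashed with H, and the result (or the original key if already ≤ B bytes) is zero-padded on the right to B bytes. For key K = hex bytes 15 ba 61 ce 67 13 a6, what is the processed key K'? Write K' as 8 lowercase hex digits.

|K| = 7 > B = 4, so first hash the key.
H(K): XOR 15⊕ba⊕61⊕ce⊕67⊕13⊕a6 = d2.
Zero-pad H(K) = d2 to 4 bytes: K' = d2 00 00 00.

d2000000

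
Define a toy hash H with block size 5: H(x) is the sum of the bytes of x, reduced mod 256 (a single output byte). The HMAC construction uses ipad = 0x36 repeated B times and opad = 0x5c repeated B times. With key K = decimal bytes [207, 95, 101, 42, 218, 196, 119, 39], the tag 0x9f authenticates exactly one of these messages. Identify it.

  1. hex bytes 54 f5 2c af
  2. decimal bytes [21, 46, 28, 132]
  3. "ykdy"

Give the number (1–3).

2

Key decimal bytes [207, 95, 101, 42, 218, 196, 119, 39] = cf 5f 65 2a da c4 77 27 is 8 bytes > B = 5, so hash it first: H(key) = f9, then zero-pad to 5 bytes: K' = f9 00 00 00 00.
K' ⊕ ipad = cf 36 36 36 36; K' ⊕ opad = a5 5c 5c 5c 5c.
m1: inner = H(cf 36 36 36 36 54 f5 2c af) = cb; tag = H(a5 5c 5c 5c 5c cb) = e0
m2: inner = H(cf 36 36 36 36 15 2e 1c 84) = 8a; tag = H(a5 5c 5c 5c 5c 8a) = 9f ← matches
m3: inner = H(cf 36 36 36 36 79 6b 64 79) = 68; tag = H(a5 5c 5c 5c 5c 68) = 7d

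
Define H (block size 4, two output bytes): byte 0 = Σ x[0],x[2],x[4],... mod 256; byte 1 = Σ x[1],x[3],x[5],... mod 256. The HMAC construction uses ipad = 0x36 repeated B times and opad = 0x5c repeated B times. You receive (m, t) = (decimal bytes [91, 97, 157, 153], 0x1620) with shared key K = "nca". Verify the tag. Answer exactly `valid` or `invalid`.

valid

Key "nca" = 6e 63 61 is 3 bytes ≤ B = 4; zero-pad to 4 bytes: K' = 6e 63 61 00.
K' ⊕ ipad = 58 55 57 36; K' ⊕ opad = 32 3f 3d 5c.
Inner hash: even-index sum = 423 mod 256 = 167; odd-index sum = 389 mod 256 = 133 → a7 85.
Outer hash (recomputed tag): even-index sum = 278 mod 256 = 22; odd-index sum = 288 mod 256 = 32 → 16 20.
Recomputed tag = 1620; claimed = 1620 → match.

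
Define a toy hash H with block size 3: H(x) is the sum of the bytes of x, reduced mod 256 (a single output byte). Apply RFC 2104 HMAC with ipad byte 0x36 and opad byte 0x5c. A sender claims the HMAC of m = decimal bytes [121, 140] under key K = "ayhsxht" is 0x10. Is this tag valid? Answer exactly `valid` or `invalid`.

Key "ayhsxht" = 61 79 68 73 78 68 74 is 7 bytes > B = 3, so hash it first: H(key) = 09, then zero-pad to 3 bytes: K' = 09 00 00.
K' ⊕ ipad = 3f 36 36; K' ⊕ opad = 55 5c 5c.
Inner hash: sum = 63+54+54+121+140 = 432; mod 256 = 176 → b0.
Outer hash (recomputed tag): sum = 85+92+92+176 = 445; mod 256 = 189 → bd.
Recomputed tag = bd; claimed = 10 → mismatch.

invalid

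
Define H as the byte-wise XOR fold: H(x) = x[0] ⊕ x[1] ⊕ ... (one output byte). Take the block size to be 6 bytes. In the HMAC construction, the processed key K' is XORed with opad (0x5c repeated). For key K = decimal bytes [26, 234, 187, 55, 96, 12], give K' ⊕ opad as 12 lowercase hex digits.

46b6e76b3c50

Key decimal bytes [26, 234, 187, 55, 96, 12] = 1a ea bb 37 60 0c is exactly B = 6 bytes: K' = 1a ea bb 37 60 0c.
XOR each byte with 0x5c: 1a⊕5c=46, ea⊕5c=b6, bb⊕5c=e7, 37⊕5c=6b, 60⊕5c=3c, 0c⊕5c=50.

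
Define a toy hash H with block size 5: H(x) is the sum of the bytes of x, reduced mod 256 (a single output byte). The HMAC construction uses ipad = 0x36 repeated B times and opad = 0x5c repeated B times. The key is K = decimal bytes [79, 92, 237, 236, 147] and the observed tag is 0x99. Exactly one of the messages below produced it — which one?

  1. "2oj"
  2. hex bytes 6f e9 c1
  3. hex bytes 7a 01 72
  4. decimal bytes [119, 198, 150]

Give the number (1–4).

Key decimal bytes [79, 92, 237, 236, 147] = 4f 5c ed ec 93 is exactly B = 5 bytes: K' = 4f 5c ed ec 93.
K' ⊕ ipad = 79 6a db da a5; K' ⊕ opad = 13 00 b1 b0 cf.
m1: inner = H(79 6a db da a5 32 6f 6a) = 48; tag = H(13 00 b1 b0 cf 48) = 8b
m2: inner = H(79 6a db da a5 6f e9 c1) = 56; tag = H(13 00 b1 b0 cf 56) = 99 ← matches
m3: inner = H(79 6a db da a5 7a 01 72) = 2a; tag = H(13 00 b1 b0 cf 2a) = 6d
m4: inner = H(79 6a db da a5 77 c6 96) = 10; tag = H(13 00 b1 b0 cf 10) = 53

2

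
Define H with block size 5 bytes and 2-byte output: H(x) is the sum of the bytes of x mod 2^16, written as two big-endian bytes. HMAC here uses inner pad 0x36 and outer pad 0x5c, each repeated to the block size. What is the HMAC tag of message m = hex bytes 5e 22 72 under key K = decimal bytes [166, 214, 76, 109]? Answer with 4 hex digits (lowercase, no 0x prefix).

0291

Key decimal bytes [166, 214, 76, 109] = a6 d6 4c 6d is 4 bytes ≤ B = 5; zero-pad to 5 bytes: K' = a6 d6 4c 6d 00.
K' ⊕ ipad = 90 e0 7a 5b 36.  K' ⊕ opad = fa 8a 10 31 5c.
Inner input = (K'⊕ipad) ∥ m = 90 e0 7a 5b 36 ∥ 5e 22 72.
Inner hash: sum = 144+224+122+91+54+94+34+114 = 877 → 03 6d.
Outer input = (K'⊕opad) ∥ inner = fa 8a 10 31 5c ∥ 03 6d.
Outer hash (tag): sum = 250+138+16+49+92+3+109 = 657 → 02 91.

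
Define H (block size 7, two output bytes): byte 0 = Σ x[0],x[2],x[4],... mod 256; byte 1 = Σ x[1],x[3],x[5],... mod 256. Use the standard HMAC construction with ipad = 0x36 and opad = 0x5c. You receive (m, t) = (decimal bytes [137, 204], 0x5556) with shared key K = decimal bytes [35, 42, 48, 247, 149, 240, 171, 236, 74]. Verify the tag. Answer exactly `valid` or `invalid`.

invalid

Key decimal bytes [35, 42, 48, 247, 149, 240, 171, 236, 74] = 23 2a 30 f7 95 f0 ab ec 4a is 9 bytes > B = 7, so hash it first: H(key) = dd fd, then zero-pad to 7 bytes: K' = dd fd 00 00 00 00 00.
K' ⊕ ipad = eb cb 36 36 36 36 36; K' ⊕ opad = 81 a1 5c 5c 5c 5c 5c.
Inner hash: even-index sum = 601 mod 256 = 89; odd-index sum = 448 mod 256 = 192 → 59 c0.
Outer hash (recomputed tag): even-index sum = 597 mod 256 = 85; odd-index sum = 434 mod 256 = 178 → 55 b2.
Recomputed tag = 55b2; claimed = 5556 → mismatch.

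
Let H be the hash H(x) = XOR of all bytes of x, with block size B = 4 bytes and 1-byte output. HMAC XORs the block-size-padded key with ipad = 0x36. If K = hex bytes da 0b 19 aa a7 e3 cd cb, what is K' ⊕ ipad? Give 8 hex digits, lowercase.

16363636

Key hex bytes da 0b 19 aa a7 e3 cd cb is 8 bytes > B = 4, so hash it first: H(key) = 20, then zero-pad to 4 bytes: K' = 20 00 00 00.
XOR each byte with 0x36: 20⊕36=16, 00⊕36=36, 00⊕36=36, 00⊕36=36.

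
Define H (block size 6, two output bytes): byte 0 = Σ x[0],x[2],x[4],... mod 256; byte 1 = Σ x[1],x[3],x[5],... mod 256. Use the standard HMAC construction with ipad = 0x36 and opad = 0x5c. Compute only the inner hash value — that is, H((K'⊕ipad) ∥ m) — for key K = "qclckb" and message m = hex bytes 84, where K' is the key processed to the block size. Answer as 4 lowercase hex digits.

82fe

Key "qclckb" = 71 63 6c 63 6b 62 is exactly B = 6 bytes: K' = 71 63 6c 63 6b 62.
K' ⊕ ipad = 47 55 5a 55 5d 54.
Inner input = 47 55 5a 55 5d 54 ∥ 84.
Inner hash: even-index sum = 386 mod 256 = 130; odd-index sum = 254 mod 256 = 254 → 82 fe.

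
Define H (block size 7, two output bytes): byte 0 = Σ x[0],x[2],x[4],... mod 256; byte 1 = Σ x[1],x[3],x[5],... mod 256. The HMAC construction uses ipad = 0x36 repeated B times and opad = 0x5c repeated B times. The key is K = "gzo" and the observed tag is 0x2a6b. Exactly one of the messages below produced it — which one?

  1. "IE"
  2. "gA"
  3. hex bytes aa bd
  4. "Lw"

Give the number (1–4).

Key "gzo" = 67 7a 6f is 3 bytes ≤ B = 7; zero-pad to 7 bytes: K' = 67 7a 6f 00 00 00 00.
K' ⊕ ipad = 51 4c 59 36 36 36 36; K' ⊕ opad = 3b 26 33 5c 5c 5c 5c.
m1: inner = H(51 4c 59 36 36 36 36 49 45) = 5b 01; tag = H(3b 26 33 5c 5c 5c 5c 5b 01) = 2739
m2: inner = H(51 4c 59 36 36 36 36 67 41) = 57 1f; tag = H(3b 26 33 5c 5c 5c 5c 57 1f) = 4535
m3: inner = H(51 4c 59 36 36 36 36 aa bd) = d3 62; tag = H(3b 26 33 5c 5c 5c 5c d3 62) = 88b1
m4: inner = H(51 4c 59 36 36 36 36 4c 77) = 8d 04; tag = H(3b 26 33 5c 5c 5c 5c 8d 04) = 2a6b ← matches

4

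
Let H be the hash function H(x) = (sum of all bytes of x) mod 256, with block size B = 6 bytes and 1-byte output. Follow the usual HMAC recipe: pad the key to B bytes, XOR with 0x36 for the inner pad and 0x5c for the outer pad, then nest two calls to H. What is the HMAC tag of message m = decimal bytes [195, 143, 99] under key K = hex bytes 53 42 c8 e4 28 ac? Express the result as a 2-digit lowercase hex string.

Key hex bytes 53 42 c8 e4 28 ac is exactly B = 6 bytes: K' = 53 42 c8 e4 28 ac.
K' ⊕ ipad = 65 74 fe d2 1e 9a.  K' ⊕ opad = 0f 1e 94 b8 74 f0.
Inner input = (K'⊕ipad) ∥ m = 65 74 fe d2 1e 9a ∥ c3 8f 63.
Inner hash: sum = 101+116+254+210+30+154+195+143+99 = 1302; mod 256 = 22 → 16.
Outer input = (K'⊕opad) ∥ inner = 0f 1e 94 b8 74 f0 ∥ 16.
Outer hash (tag): sum = 15+30+148+184+116+240+22 = 755; mod 256 = 243 → f3.

f3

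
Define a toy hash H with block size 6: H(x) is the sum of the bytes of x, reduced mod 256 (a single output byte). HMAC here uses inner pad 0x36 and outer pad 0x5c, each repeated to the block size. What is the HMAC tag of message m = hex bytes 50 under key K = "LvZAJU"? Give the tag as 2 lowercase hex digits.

48

Key "LvZAJU" = 4c 76 5a 41 4a 55 is exactly B = 6 bytes: K' = 4c 76 5a 41 4a 55.
K' ⊕ ipad = 7a 40 6c 77 7c 63.  K' ⊕ opad = 10 2a 06 1d 16 09.
Inner input = (K'⊕ipad) ∥ m = 7a 40 6c 77 7c 63 ∥ 50.
Inner hash: sum = 122+64+108+119+124+99+80 = 716; mod 256 = 204 → cc.
Outer input = (K'⊕opad) ∥ inner = 10 2a 06 1d 16 09 ∥ cc.
Outer hash (tag): sum = 16+42+6+29+22+9+204 = 328; mod 256 = 72 → 48.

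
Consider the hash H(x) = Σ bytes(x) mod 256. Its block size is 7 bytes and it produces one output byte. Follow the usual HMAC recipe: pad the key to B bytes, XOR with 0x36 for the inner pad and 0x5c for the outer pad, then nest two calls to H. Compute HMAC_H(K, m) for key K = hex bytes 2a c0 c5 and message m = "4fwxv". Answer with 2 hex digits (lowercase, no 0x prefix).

f7

Key hex bytes 2a c0 c5 is 3 bytes ≤ B = 7; zero-pad to 7 bytes: K' = 2a c0 c5 00 00 00 00.
K' ⊕ ipad = 1c f6 f3 36 36 36 36.  K' ⊕ opad = 76 9c 99 5c 5c 5c 5c.
Inner input = (K'⊕ipad) ∥ m = 1c f6 f3 36 36 36 36 ∥ 34 66 77 78 76.
Inner hash: sum = 28+246+243+54+54+54+54+52+102+119+120+118 = 1244; mod 256 = 220 → dc.
Outer input = (K'⊕opad) ∥ inner = 76 9c 99 5c 5c 5c 5c ∥ dc.
Outer hash (tag): sum = 118+156+153+92+92+92+92+220 = 1015; mod 256 = 247 → f7.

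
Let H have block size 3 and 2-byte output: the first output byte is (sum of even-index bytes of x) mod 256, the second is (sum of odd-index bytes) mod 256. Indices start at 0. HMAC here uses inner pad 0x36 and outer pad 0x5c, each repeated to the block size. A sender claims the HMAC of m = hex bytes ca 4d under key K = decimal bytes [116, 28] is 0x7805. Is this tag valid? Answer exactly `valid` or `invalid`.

valid

Key decimal bytes [116, 28] = 74 1c is 2 bytes ≤ B = 3; zero-pad to 3 bytes: K' = 74 1c 00.
K' ⊕ ipad = 42 2a 36; K' ⊕ opad = 28 40 5c.
Inner hash: even-index sum = 197 mod 256 = 197; odd-index sum = 244 mod 256 = 244 → c5 f4.
Outer hash (recomputed tag): even-index sum = 376 mod 256 = 120; odd-index sum = 261 mod 256 = 5 → 78 05.
Recomputed tag = 7805; claimed = 7805 → match.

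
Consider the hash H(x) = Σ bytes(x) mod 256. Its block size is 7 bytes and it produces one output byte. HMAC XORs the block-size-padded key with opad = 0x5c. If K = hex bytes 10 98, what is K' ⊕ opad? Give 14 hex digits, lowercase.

4cc45c5c5c5c5c

Key hex bytes 10 98 is 2 bytes ≤ B = 7; zero-pad to 7 bytes: K' = 10 98 00 00 00 00 00.
XOR each byte with 0x5c: 10⊕5c=4c, 98⊕5c=c4, 00⊕5c=5c, 00⊕5c=5c, 00⊕5c=5c, 00⊕5c=5c, 00⊕5c=5c.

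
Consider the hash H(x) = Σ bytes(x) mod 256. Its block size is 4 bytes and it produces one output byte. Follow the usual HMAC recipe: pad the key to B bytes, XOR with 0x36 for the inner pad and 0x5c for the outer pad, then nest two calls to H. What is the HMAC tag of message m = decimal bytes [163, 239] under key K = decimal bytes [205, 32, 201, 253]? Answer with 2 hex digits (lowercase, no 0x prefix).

Key decimal bytes [205, 32, 201, 253] = cd 20 c9 fd is exactly B = 4 bytes: K' = cd 20 c9 fd.
K' ⊕ ipad = fb 16 ff cb.  K' ⊕ opad = 91 7c 95 a1.
Inner input = (K'⊕ipad) ∥ m = fb 16 ff cb ∥ a3 ef.
Inner hash: sum = 251+22+255+203+163+239 = 1133; mod 256 = 109 → 6d.
Outer input = (K'⊕opad) ∥ inner = 91 7c 95 a1 ∥ 6d.
Outer hash (tag): sum = 145+124+149+161+109 = 688; mod 256 = 176 → b0.

b0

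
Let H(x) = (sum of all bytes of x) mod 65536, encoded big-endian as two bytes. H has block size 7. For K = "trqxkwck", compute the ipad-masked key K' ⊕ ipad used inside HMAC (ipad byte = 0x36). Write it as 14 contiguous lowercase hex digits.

Key "trqxkwck" = 74 72 71 78 6b 77 63 6b is 8 bytes > B = 7, so hash it first: H(key) = 03 7f, then zero-pad to 7 bytes: K' = 03 7f 00 00 00 00 00.
XOR each byte with 0x36: 03⊕36=35, 7f⊕36=49, 00⊕36=36, 00⊕36=36, 00⊕36=36, 00⊕36=36, 00⊕36=36.

35493636363636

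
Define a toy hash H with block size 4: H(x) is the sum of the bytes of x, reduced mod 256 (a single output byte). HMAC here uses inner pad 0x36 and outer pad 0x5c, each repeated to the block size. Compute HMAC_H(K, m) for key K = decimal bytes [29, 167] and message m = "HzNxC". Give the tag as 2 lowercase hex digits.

Key decimal bytes [29, 167] = 1d a7 is 2 bytes ≤ B = 4; zero-pad to 4 bytes: K' = 1d a7 00 00.
K' ⊕ ipad = 2b 91 36 36.  K' ⊕ opad = 41 fb 5c 5c.
Inner input = (K'⊕ipad) ∥ m = 2b 91 36 36 ∥ 48 7a 4e 78 43.
Inner hash: sum = 43+145+54+54+72+122+78+120+67 = 755; mod 256 = 243 → f3.
Outer input = (K'⊕opad) ∥ inner = 41 fb 5c 5c ∥ f3.
Outer hash (tag): sum = 65+251+92+92+243 = 743; mod 256 = 231 → e7.

e7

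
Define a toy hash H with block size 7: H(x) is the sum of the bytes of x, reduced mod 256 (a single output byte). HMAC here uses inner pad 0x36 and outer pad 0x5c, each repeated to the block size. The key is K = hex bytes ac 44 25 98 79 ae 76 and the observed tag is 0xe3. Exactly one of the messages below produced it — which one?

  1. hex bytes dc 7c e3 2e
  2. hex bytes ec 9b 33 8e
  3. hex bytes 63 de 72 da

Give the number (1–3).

1

Key hex bytes ac 44 25 98 79 ae 76 is exactly B = 7 bytes: K' = ac 44 25 98 79 ae 76.
K' ⊕ ipad = 9a 72 13 ae 4f 98 40; K' ⊕ opad = f0 18 79 c4 25 f2 2a.
m1: inner = H(9a 72 13 ae 4f 98 40 dc 7c e3 2e) = 5d; tag = H(f0 18 79 c4 25 f2 2a 5d) = e3 ← matches
m2: inner = H(9a 72 13 ae 4f 98 40 ec 9b 33 8e) = 3c; tag = H(f0 18 79 c4 25 f2 2a 3c) = c2
m3: inner = H(9a 72 13 ae 4f 98 40 63 de 72 da) = 81; tag = H(f0 18 79 c4 25 f2 2a 81) = 07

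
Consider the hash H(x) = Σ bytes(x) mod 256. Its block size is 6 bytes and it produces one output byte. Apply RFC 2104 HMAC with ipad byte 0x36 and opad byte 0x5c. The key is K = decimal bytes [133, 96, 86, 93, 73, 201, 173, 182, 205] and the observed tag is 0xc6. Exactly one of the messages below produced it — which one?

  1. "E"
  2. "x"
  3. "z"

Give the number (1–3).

Key decimal bytes [133, 96, 86, 93, 73, 201, 173, 182, 205] = 85 60 56 5d 49 c9 ad b6 cd is 9 bytes > B = 6, so hash it first: H(key) = da, then zero-pad to 6 bytes: K' = da 00 00 00 00 00.
K' ⊕ ipad = ec 36 36 36 36 36; K' ⊕ opad = 86 5c 5c 5c 5c 5c.
m1: inner = H(ec 36 36 36 36 36 45) = 3f; tag = H(86 5c 5c 5c 5c 5c 3f) = 91
m2: inner = H(ec 36 36 36 36 36 78) = 72; tag = H(86 5c 5c 5c 5c 5c 72) = c4
m3: inner = H(ec 36 36 36 36 36 7a) = 74; tag = H(86 5c 5c 5c 5c 5c 74) = c6 ← matches

3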